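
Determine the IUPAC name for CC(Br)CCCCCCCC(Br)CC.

2,10-dibromododecane

The longest carbon chain is 12 atoms: the parent is dodecane.
Number the chain so that the substituent locant set {2,10} is lower than {3,11} at the first point of difference.
This places bromo groups at C-2 and C-10.
Putting it together: 2,10-dibromododecane.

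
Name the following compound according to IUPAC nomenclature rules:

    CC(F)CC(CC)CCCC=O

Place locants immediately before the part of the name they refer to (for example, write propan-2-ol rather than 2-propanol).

Counting along the main chain through the –CHO group gives 8 carbons: the parent is octane.
The principal characteristic group is an aldehyde (terminal –CHO), named with the suffix -al.
The numbering direction is chosen so that the aldehyde carbon is C-1 by definition.
This places an ethyl group at C-5; a fluoro group at C-7.
Prefixes are listed alphabetically: ethyl, fluoro.
The name is 5-ethyl-7-fluorooctanal.

5-ethyl-7-fluorooctanal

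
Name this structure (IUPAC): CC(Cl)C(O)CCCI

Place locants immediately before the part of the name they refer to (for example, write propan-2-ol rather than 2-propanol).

Counting along the main chain through the –OH group gives 6 carbons: the parent is hexane.
The principal characteristic group is an alcohol (–OH), named with the suffix -ol.
Number the chain so that numbering from this end puts the hydroxyl group at C-3 rather than C-4.
This places the hydroxyl at C-3; a chloro group at C-2; an iodo group at C-6.
The substituents are ordered alphabetically, ignoring any di-/tri- multipliers.
Assembling the pieces gives 2-chloro-6-iodohexan-3-ol.

2-chloro-6-iodohexan-3-ol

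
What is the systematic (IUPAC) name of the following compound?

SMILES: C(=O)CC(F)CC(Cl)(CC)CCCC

Counting along the main chain through the –CHO group gives 9 carbons: the parent is nonane.
An aldehyde (terminal –CHO) is the principal characteristic group, giving the suffix -al.
Number the chain so that the aldehyde carbon is C-1 by definition.
This places a chloro group at C-5; an ethyl group at C-5; a fluoro group at C-3.
Prefixes are listed alphabetically: chloro, ethyl, fluoro.
The name is 5-chloro-5-ethyl-3-fluorononanal.

5-chloro-5-ethyl-3-fluorononanal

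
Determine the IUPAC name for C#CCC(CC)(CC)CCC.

4,4-diethylhept-1-yne

Counting along the main chain through the multiple bond gives 7 carbons: the parent is heptane.
A C≡C triple bond in the chain gives the infix -yne-.
Number the chain so that numbering from this end puts the triple bond at C-1 rather than C-6.
This places the triple bond between C-1 and C-2; two ethyl groups at C-4.
Assembling the pieces gives 4,4-diethylhept-1-yne.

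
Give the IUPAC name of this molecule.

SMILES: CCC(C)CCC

3-methylhexane

The longest continuous carbon chain has 6 atoms, so the parent hydride is hexane.
The numbering direction is chosen so that the substituent locant set {3} is lower than {4} at the first point of difference.
With this numbering: a methyl group at C-3.
The name is 3-methylhexane.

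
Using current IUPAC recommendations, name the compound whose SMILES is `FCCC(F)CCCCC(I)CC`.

1,3-difluoro-8-iododecane

The longest carbon chain is 10 atoms: the parent is decane.
Number the chain so that the substituent locant set {1,3,8} is lower than {3,8,10} at the first point of difference.
That gives fluoro groups at C-1 and C-3; an iodo group at C-8.
Substituent prefixes are cited in alphabetical order (multiplying prefixes like di-/tri- are ignored for ordering).
The name is 1,3-difluoro-8-iododecane.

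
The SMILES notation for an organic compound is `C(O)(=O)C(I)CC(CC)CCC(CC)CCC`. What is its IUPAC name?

The longest carbon chain that includes the –COOH group has 10 carbons, so the parent hydride is decane.
The highest-priority functional group is a carboxylic acid (terminal –COOH), so the name ends in -oic acid.
The numbering direction is chosen so that the carboxylic acid carbon is C-1 by definition.
That gives ethyl groups at C-4 and C-7; an iodo group at C-2.
Prefixes are listed alphabetically: ethyl, iodo.
Assembling the pieces gives 4,7-diethyl-2-iododecanoic acid.

4,7-diethyl-2-iododecanoic acid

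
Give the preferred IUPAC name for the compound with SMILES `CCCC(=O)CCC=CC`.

The longest carbon chain that includes the carbonyl and the multiple bond has 9 carbons, so the parent hydride is nonane.
A ketone (C=O on an internal carbon) is the principal characteristic group, giving the suffix -one.
There is one C=C double bond, indicated by the ending -ene.
Choose the numbering such that numbering from this end puts the carbonyl group at C-4 rather than C-6.
With this numbering: the carbonyl at C-4; the double bond between C-7 and C-8.
Assembling the pieces gives non-7-en-4-one.

non-7-en-4-one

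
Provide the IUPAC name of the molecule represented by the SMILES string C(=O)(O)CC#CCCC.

hept-3-ynoic acid

The longest carbon chain that includes the –COOH group and the multiple bond has 7 carbons, so the parent hydride is heptane.
The highest-priority functional group is a carboxylic acid (terminal –COOH), so the name ends in -oic acid.
The chain contains a C≡C triple bond, so the unsaturation ending is -yne.
Choose the numbering such that the carboxylic acid carbon is C-1 by definition.
This places the triple bond between C-3 and C-4.
Assembling the pieces gives hept-3-ynoic acid.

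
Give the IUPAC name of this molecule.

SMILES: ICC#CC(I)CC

1,4-diiodohex-2-yne

The longest chain bearing the multiple bond is 6 carbons long (hexane).
There is one C≡C triple bond, indicated by the ending -yne.
Number the chain so that numbering from this end puts the triple bond at C-2 rather than C-4.
That gives the triple bond between C-2 and C-3; iodo groups at C-1 and C-4.
The name is 1,4-diiodohex-2-yne.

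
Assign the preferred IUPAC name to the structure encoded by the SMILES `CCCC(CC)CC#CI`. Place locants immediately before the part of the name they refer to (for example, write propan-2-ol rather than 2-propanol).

4-ethyl-1-iodohept-1-yne

The longest chain bearing the multiple bond is 7 carbons long (heptane).
The chain contains a C≡C triple bond, so the unsaturation ending is -yne.
Choose the numbering such that numbering from this end puts the triple bond at C-1 rather than C-6.
With this numbering: the triple bond between C-1 and C-2; an ethyl group at C-4; an iodo group at C-1.
Prefixes are listed alphabetically: ethyl, iodo.
Assembling the pieces gives 4-ethyl-1-iodohept-1-yne.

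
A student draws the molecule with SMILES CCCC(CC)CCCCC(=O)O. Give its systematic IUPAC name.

The longest carbon chain that includes the –COOH group has 9 carbons, so the parent hydride is nonane.
The principal characteristic group is a carboxylic acid (terminal –COOH), named with the suffix -oic acid.
The numbering direction is chosen so that the carboxylic acid carbon is C-1 by definition.
This places an ethyl group at C-6.
Assembling the pieces gives 6-ethylnonanoic acid.

6-ethylnonanoic acid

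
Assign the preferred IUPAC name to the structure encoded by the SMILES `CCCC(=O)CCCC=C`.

non-8-en-4-one

Counting along the main chain through the carbonyl and the multiple bond gives 9 carbons: the parent is nonane.
The highest-priority functional group is a ketone (C=O on an internal carbon), so the name ends in -one.
A C=C double bond in the chain gives the infix -ene-.
The numbering direction is chosen so that numbering from this end puts the carbonyl group at C-4 rather than C-6.
That gives the carbonyl at C-4; the double bond between C-8 and C-9.
Assembling the pieces gives non-8-en-4-one.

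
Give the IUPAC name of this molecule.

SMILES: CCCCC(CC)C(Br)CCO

Counting along the main chain through the –OH group gives 8 carbons: the parent is octane.
The highest-priority functional group is an alcohol (–OH), so the name ends in -ol.
Number the chain so that numbering from this end puts the hydroxyl group at C-1 rather than C-8.
This places the hydroxyl at C-1; a bromo group at C-3; an ethyl group at C-4.
Prefixes are listed alphabetically: bromo, ethyl.
Assembling the pieces gives 3-bromo-4-ethyloctan-1-ol.

3-bromo-4-ethyloctan-1-ol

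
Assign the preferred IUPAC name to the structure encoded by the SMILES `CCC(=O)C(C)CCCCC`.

Counting along the main chain through the carbonyl gives 9 carbons: the parent is nonane.
The highest-priority functional group is a ketone (C=O on an internal carbon), so the name ends in -one.
Choose the numbering such that numbering from this end puts the carbonyl group at C-3 rather than C-7.
This places the carbonyl at C-3; a methyl group at C-4.
Putting it together: 4-methylnonan-3-one.

4-methylnonan-3-one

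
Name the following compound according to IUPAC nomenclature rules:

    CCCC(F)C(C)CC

The longest carbon chain is 7 atoms: the parent is heptane.
The numbering direction is chosen so that the substituent locant set {3,4} is lower than {4,5} at the first point of difference.
With this numbering: a fluoro group at C-4; a methyl group at C-3.
Prefixes are listed alphabetically: fluoro, methyl.
Assembling the pieces gives 4-fluoro-3-methylheptane.

4-fluoro-3-methylheptane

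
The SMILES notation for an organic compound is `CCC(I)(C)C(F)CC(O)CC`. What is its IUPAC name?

5-fluoro-6-iodo-6-methyloctan-3-ol

Counting along the main chain through the –OH group gives 8 carbons: the parent is octane.
The principal characteristic group is an alcohol (–OH), named with the suffix -ol.
Choose the numbering such that numbering from this end puts the hydroxyl group at C-3 rather than C-6.
With this numbering: the hydroxyl at C-3; a fluoro group at C-5; an iodo group at C-6; a methyl group at C-6.
The substituents are ordered alphabetically, ignoring any di-/tri- multipliers.
The name is 5-fluoro-6-iodo-6-methyloctan-3-ol.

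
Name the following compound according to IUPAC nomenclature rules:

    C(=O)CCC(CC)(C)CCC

Counting along the main chain through the –CHO group gives 7 carbons: the parent is heptane.
The principal characteristic group is an aldehyde (terminal –CHO), named with the suffix -al.
The numbering direction is chosen so that the aldehyde carbon is C-1 by definition.
This places an ethyl group at C-4; a methyl group at C-4.
The substituents are ordered alphabetically, ignoring any di-/tri- multipliers.
Putting it together: 4-ethyl-4-methylheptanal.

4-ethyl-4-methylheptanal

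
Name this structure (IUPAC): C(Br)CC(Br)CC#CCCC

7,9-dibromonon-4-yne

The longest carbon chain that includes the multiple bond has 9 carbons, so the parent hydride is nonane.
A C≡C triple bond in the chain gives the infix -yne-.
Choose the numbering such that numbering from this end puts the triple bond at C-4 rather than C-5.
That gives the triple bond between C-4 and C-5; bromo groups at C-7 and C-9.
The name is 7,9-dibromonon-4-yne.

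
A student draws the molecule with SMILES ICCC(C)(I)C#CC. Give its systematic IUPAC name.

The longest carbon chain that includes the multiple bond has 6 carbons, so the parent hydride is hexane.
The chain contains a C≡C triple bond, so the unsaturation ending is -yne.
Choose the numbering such that numbering from this end puts the triple bond at C-2 rather than C-4.
With this numbering: the triple bond between C-2 and C-3; iodo groups at C-4 and C-6; a methyl group at C-4.
Prefixes are listed alphabetically: iodo, methyl.
The name is 4,6-diiodo-4-methylhex-2-yne.

4,6-diiodo-4-methylhex-2-yne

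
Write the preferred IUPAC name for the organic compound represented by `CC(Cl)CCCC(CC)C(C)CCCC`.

The longest carbon chain is 11 atoms: the parent is undecane.
The numbering direction is chosen so that the substituent locant set {2,6,7} is lower than {5,6,10} at the first point of difference.
That gives a chloro group at C-2; an ethyl group at C-6; a methyl group at C-7.
The substituents are ordered alphabetically, ignoring any di-/tri- multipliers.
Putting it together: 2-chloro-6-ethyl-7-methylundecane.

2-chloro-6-ethyl-7-methylundecane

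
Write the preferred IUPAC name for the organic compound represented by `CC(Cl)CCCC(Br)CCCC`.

6-bromo-2-chlorodecane

The longest continuous carbon chain has 10 atoms, so the parent hydride is decane.
Choose the numbering such that the substituent locant set {2,6} is lower than {5,9} at the first point of difference.
This places a bromo group at C-6; a chloro group at C-2.
The substituents are ordered alphabetically, ignoring any di-/tri- multipliers.
Assembling the pieces gives 6-bromo-2-chlorodecane.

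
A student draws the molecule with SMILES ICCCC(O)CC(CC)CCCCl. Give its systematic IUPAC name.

9-chloro-6-ethyl-1-iodononan-4-ol

The longest carbon chain that includes the –OH group has 9 carbons, so the parent hydride is nonane.
The principal characteristic group is an alcohol (–OH), named with the suffix -ol.
The numbering direction is chosen so that numbering from this end puts the hydroxyl group at C-4 rather than C-6.
With this numbering: the hydroxyl at C-4; a chloro group at C-9; an ethyl group at C-6; an iodo group at C-1.
Prefixes are listed alphabetically: chloro, ethyl, iodo.
Assembling the pieces gives 9-chloro-6-ethyl-1-iodononan-4-ol.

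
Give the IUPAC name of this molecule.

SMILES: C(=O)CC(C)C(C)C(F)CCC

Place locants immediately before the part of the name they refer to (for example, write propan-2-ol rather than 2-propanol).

Counting along the main chain through the –CHO group gives 8 carbons: the parent is octane.
An aldehyde (terminal –CHO) is the principal characteristic group, giving the suffix -al.
The numbering direction is chosen so that the aldehyde carbon is C-1 by definition.
This places a fluoro group at C-5; methyl groups at C-3 and C-4.
Substituent prefixes are cited in alphabetical order (multiplying prefixes like di-/tri- are ignored for ordering).
Putting it together: 5-fluoro-3,4-dimethyloctanal.

5-fluoro-3,4-dimethyloctanal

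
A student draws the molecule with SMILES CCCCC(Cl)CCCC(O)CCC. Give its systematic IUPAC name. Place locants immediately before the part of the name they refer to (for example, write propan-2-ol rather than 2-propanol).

8-chlorododecan-4-ol

Counting along the main chain through the –OH group gives 12 carbons: the parent is dodecane.
The highest-priority functional group is an alcohol (–OH), so the name ends in -ol.
Number the chain so that numbering from this end puts the hydroxyl group at C-4 rather than C-9.
With this numbering: the hydroxyl at C-4; a chloro group at C-8.
The name is 8-chlorododecan-4-ol.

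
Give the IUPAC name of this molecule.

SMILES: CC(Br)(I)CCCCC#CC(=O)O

The longest carbon chain that includes the –COOH group and the multiple bond has 9 carbons, so the parent hydride is nonane.
A carboxylic acid (terminal –COOH) is the principal characteristic group, giving the suffix -oic acid.
There is one C≡C triple bond, indicated by the ending -yne.
Number the chain so that the carboxylic acid carbon is C-1 by definition.
With this numbering: the triple bond between C-2 and C-3; a bromo group at C-8; an iodo group at C-8.
Prefixes are listed alphabetically: bromo, iodo.
Assembling the pieces gives 8-bromo-8-iodonon-2-ynoic acid.

8-bromo-8-iodonon-2-ynoic acid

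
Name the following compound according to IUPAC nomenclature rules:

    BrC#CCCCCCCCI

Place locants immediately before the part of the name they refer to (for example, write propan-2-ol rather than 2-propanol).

The longest chain bearing the multiple bond is 9 carbons long (nonane).
There is one C≡C triple bond, indicated by the ending -yne.
Choose the numbering such that numbering from this end puts the triple bond at C-1 rather than C-8.
That gives the triple bond between C-1 and C-2; a bromo group at C-1; an iodo group at C-9.
The substituents are ordered alphabetically, ignoring any di-/tri- multipliers.
Assembling the pieces gives 1-bromo-9-iodonon-1-yne.

1-bromo-9-iodonon-1-yne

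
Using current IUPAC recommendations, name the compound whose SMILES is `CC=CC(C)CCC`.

The longest chain bearing the multiple bond is 7 carbons long (heptane).
There is one C=C double bond, indicated by the ending -ene.
Number the chain so that numbering from this end puts the double bond at C-2 rather than C-5.
That gives the double bond between C-2 and C-3; a methyl group at C-4.
The name is 4-methylhept-2-ene.

4-methylhept-2-ene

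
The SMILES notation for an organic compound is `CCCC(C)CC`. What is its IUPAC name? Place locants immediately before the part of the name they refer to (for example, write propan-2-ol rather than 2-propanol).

3-methylhexane

The parent chain contains 6 carbons (hexane).
Choose the numbering such that the substituent locant set {3} is lower than {4} at the first point of difference.
That gives a methyl group at C-3.
The name is 3-methylhexane.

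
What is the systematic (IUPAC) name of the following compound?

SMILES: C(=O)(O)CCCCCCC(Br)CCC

8-bromoundecanoic acid

Counting along the main chain through the –COOH group gives 11 carbons: the parent is undecane.
The highest-priority functional group is a carboxylic acid (terminal –COOH), so the name ends in -oic acid.
Number the chain so that the carboxylic acid carbon is C-1 by definition.
That gives a bromo group at C-8.
Assembling the pieces gives 8-bromoundecanoic acid.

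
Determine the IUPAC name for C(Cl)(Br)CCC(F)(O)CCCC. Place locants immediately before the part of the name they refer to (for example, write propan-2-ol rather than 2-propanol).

Counting along the main chain through the –OH group gives 8 carbons: the parent is octane.
An alcohol (–OH) is the principal characteristic group, giving the suffix -ol.
The numbering direction is chosen so that numbering from this end puts the hydroxyl group at C-4 rather than C-5.
This places the hydroxyl at C-4; a bromo group at C-1; a chloro group at C-1; a fluoro group at C-4.
Prefixes are listed alphabetically: bromo, chloro, fluoro.
The name is 1-bromo-1-chloro-4-fluorooctan-4-ol.

1-bromo-1-chloro-4-fluorooctan-4-ol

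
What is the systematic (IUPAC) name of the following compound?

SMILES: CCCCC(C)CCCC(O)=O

The longest carbon chain that includes the –COOH group has 9 carbons, so the parent hydride is nonane.
The highest-priority functional group is a carboxylic acid (terminal –COOH), so the name ends in -oic acid.
Choose the numbering such that the carboxylic acid carbon is C-1 by definition.
That gives a methyl group at C-5.
The name is 5-methylnonanoic acid.

5-methylnonanoic acid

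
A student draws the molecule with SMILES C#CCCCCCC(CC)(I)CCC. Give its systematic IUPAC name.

The longest carbon chain that includes the multiple bond has 11 carbons, so the parent hydride is undecane.
There is one C≡C triple bond, indicated by the ending -yne.
The numbering direction is chosen so that numbering from this end puts the triple bond at C-1 rather than C-10.
With this numbering: the triple bond between C-1 and C-2; an ethyl group at C-8; an iodo group at C-8.
Substituent prefixes are cited in alphabetical order (multiplying prefixes like di-/tri- are ignored for ordering).
Putting it together: 8-ethyl-8-iodoundec-1-yne.

8-ethyl-8-iodoundec-1-yne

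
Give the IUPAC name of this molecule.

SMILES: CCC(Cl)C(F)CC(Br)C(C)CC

4-bromo-7-chloro-6-fluoro-3-methylnonane

The longest carbon chain is 9 atoms: the parent is nonane.
Choose the numbering such that the locant sets are identical either way, so the alphabetically earlier bromo substituent takes the lower locant (4 rather than 6).
This places a bromo group at C-4; a chloro group at C-7; a fluoro group at C-6; a methyl group at C-3.
Prefixes are listed alphabetically: bromo, chloro, fluoro, methyl.
Assembling the pieces gives 4-bromo-7-chloro-6-fluoro-3-methylnonane.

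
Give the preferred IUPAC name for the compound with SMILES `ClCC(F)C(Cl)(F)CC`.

The parent chain contains 5 carbons (pentane).
Number the chain so that the substituent locant set {1,2,3,3} is lower than {3,3,4,5} at the first point of difference.
That gives chloro groups at C-1 and C-3; fluoro groups at C-2 and C-3.
Substituent prefixes are cited in alphabetical order (multiplying prefixes like di-/tri- are ignored for ordering).
Putting it together: 1,3-dichloro-2,3-difluoropentane.

1,3-dichloro-2,3-difluoropentane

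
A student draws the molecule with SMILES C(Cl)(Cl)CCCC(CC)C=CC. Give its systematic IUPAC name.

8,8-dichloro-4-ethyloct-2-ene

Counting along the main chain through the multiple bond gives 8 carbons: the parent is octane.
A C=C double bond in the chain gives the infix -ene-.
Choose the numbering such that numbering from this end puts the double bond at C-2 rather than C-6.
That gives the double bond between C-2 and C-3; two chloro groups at C-8; an ethyl group at C-4.
Prefixes are listed alphabetically: chloro, ethyl.
Assembling the pieces gives 8,8-dichloro-4-ethyloct-2-ene.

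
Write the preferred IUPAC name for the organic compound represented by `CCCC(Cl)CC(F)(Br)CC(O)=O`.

Counting along the main chain through the –COOH group gives 8 carbons: the parent is octane.
A carboxylic acid (terminal –COOH) is the principal characteristic group, giving the suffix -oic acid.
Choose the numbering such that the carboxylic acid carbon is C-1 by definition.
With this numbering: a bromo group at C-3; a chloro group at C-5; a fluoro group at C-3.
Prefixes are listed alphabetically: bromo, chloro, fluoro.
Assembling the pieces gives 3-bromo-5-chloro-3-fluorooctanoic acid.

3-bromo-5-chloro-3-fluorooctanoic acid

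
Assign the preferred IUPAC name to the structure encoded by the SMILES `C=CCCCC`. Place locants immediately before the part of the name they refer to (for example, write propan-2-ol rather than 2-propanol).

hex-1-ene

The longest carbon chain that includes the multiple bond has 6 carbons, so the parent hydride is hexane.
A C=C double bond in the chain gives the infix -ene-.
Number the chain so that numbering from this end puts the double bond at C-1 rather than C-5.
This places the double bond between C-1 and C-2.
Assembling the pieces gives hex-1-ene.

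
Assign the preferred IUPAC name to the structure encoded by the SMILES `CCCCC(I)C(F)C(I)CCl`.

The parent chain contains 8 carbons (octane).
The numbering direction is chosen so that the substituent locant set {1,2,3,4} is lower than {5,6,7,8} at the first point of difference.
With this numbering: a chloro group at C-1; a fluoro group at C-3; iodo groups at C-2 and C-4.
Prefixes are listed alphabetically: chloro, fluoro, iodo.
Putting it together: 1-chloro-3-fluoro-2,4-diiodooctane.

1-chloro-3-fluoro-2,4-diiodooctane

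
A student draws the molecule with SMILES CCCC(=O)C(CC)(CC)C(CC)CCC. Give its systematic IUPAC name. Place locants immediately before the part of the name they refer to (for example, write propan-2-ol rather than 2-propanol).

The longest carbon chain that includes the carbonyl has 9 carbons, so the parent hydride is nonane.
The principal characteristic group is a ketone (C=O on an internal carbon), named with the suffix -one.
Choose the numbering such that numbering from this end puts the carbonyl group at C-4 rather than C-6.
With this numbering: the carbonyl at C-4; ethyl groups at C-5 (×2) and C-6.
Assembling the pieces gives 5,5,6-triethylnonan-4-one.

5,5,6-triethylnonan-4-one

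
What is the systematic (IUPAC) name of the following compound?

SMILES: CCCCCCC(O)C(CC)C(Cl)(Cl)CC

The longest carbon chain that includes the –OH group has 11 carbons, so the parent hydride is undecane.
The highest-priority functional group is an alcohol (–OH), so the name ends in -ol.
Choose the numbering such that numbering from this end puts the hydroxyl group at C-5 rather than C-7.
This places the hydroxyl at C-5; two chloro groups at C-3; an ethyl group at C-4.
The substituents are ordered alphabetically, ignoring any di-/tri- multipliers.
Putting it together: 3,3-dichloro-4-ethylundecan-5-ol.

3,3-dichloro-4-ethylundecan-5-ol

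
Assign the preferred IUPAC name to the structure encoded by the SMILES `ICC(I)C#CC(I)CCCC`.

The longest carbon chain that includes the multiple bond has 9 carbons, so the parent hydride is nonane.
There is one C≡C triple bond, indicated by the ending -yne.
Choose the numbering such that numbering from this end puts the triple bond at C-3 rather than C-6.
That gives the triple bond between C-3 and C-4; iodo groups at C-1 and C-2 and C-5.
The name is 1,2,5-triiodonon-3-yne.

1,2,5-triiodonon-3-yne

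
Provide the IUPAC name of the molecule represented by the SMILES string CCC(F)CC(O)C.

4-fluorohexan-2-ol

Counting along the main chain through the –OH group gives 6 carbons: the parent is hexane.
An alcohol (–OH) is the principal characteristic group, giving the suffix -ol.
Choose the numbering such that numbering from this end puts the hydroxyl group at C-2 rather than C-5.
That gives the hydroxyl at C-2; a fluoro group at C-4.
Assembling the pieces gives 4-fluorohexan-2-ol.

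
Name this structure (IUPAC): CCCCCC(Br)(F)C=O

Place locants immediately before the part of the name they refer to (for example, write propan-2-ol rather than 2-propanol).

2-bromo-2-fluoroheptanal

Counting along the main chain through the –CHO group gives 7 carbons: the parent is heptane.
An aldehyde (terminal –CHO) is the principal characteristic group, giving the suffix -al.
The numbering direction is chosen so that the aldehyde carbon is C-1 by definition.
With this numbering: a bromo group at C-2; a fluoro group at C-2.
The substituents are ordered alphabetically, ignoring any di-/tri- multipliers.
Putting it together: 2-bromo-2-fluoroheptanal.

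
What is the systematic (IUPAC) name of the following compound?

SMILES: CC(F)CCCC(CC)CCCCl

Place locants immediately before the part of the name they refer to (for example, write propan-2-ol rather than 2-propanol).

1-chloro-4-ethyl-8-fluorononane

The parent chain contains 9 carbons (nonane).
Choose the numbering such that the substituent locant set {1,4,8} is lower than {2,6,9} at the first point of difference.
With this numbering: a chloro group at C-1; an ethyl group at C-4; a fluoro group at C-8.
The substituents are ordered alphabetically, ignoring any di-/tri- multipliers.
Assembling the pieces gives 1-chloro-4-ethyl-8-fluorononane.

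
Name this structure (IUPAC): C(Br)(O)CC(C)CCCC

The longest carbon chain that includes the –OH group has 7 carbons, so the parent hydride is heptane.
The highest-priority functional group is an alcohol (–OH), so the name ends in -ol.
The numbering direction is chosen so that numbering from this end puts the hydroxyl group at C-1 rather than C-7.
With this numbering: the hydroxyl at C-1; a bromo group at C-1; a methyl group at C-3.
Prefixes are listed alphabetically: bromo, methyl.
Putting it together: 1-bromo-3-methylheptan-1-ol.

1-bromo-3-methylheptan-1-ol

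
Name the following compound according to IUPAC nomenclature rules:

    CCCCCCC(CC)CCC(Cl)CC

The longest continuous carbon chain has 12 atoms, so the parent hydride is dodecane.
Number the chain so that the substituent locant set {3,6} is lower than {7,10} at the first point of difference.
With this numbering: a chloro group at C-3; an ethyl group at C-6.
The substituents are ordered alphabetically, ignoring any di-/tri- multipliers.
Assembling the pieces gives 3-chloro-6-ethyldodecane.

3-chloro-6-ethyldodecane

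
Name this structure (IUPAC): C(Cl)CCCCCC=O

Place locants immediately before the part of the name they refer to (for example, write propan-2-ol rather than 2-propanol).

7-chloroheptanal

The longest chain bearing the –CHO group is 7 carbons long (heptane).
The highest-priority functional group is an aldehyde (terminal –CHO), so the name ends in -al.
Number the chain so that the aldehyde carbon is C-1 by definition.
That gives a chloro group at C-7.
The name is 7-chloroheptanal.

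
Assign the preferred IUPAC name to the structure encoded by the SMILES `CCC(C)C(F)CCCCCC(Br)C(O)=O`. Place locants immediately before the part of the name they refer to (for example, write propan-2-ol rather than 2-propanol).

The longest carbon chain that includes the –COOH group has 11 carbons, so the parent hydride is undecane.
The highest-priority functional group is a carboxylic acid (terminal –COOH), so the name ends in -oic acid.
Choose the numbering such that the carboxylic acid carbon is C-1 by definition.
With this numbering: a bromo group at C-2; a fluoro group at C-8; a methyl group at C-9.
The substituents are ordered alphabetically, ignoring any di-/tri- multipliers.
Assembling the pieces gives 2-bromo-8-fluoro-9-methylundecanoic acid.

2-bromo-8-fluoro-9-methylundecanoic acid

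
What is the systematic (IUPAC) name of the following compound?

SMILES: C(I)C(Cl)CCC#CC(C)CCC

2-chloro-1-iodo-7-methyldec-5-yne

Counting along the main chain through the multiple bond gives 10 carbons: the parent is decane.
The chain contains a C≡C triple bond, so the unsaturation ending is -yne.
Choose the numbering such that the substituent locant set {1,2,7} is lower than {4,9,10} at the first point of difference.
With this numbering: the triple bond between C-5 and C-6; a chloro group at C-2; an iodo group at C-1; a methyl group at C-7.
Prefixes are listed alphabetically: chloro, iodo, methyl.
The name is 2-chloro-1-iodo-7-methyldec-5-yne.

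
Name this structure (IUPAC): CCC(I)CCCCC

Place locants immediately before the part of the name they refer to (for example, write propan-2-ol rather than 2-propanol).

3-iodooctane

The longest carbon chain is 8 atoms: the parent is octane.
The numbering direction is chosen so that the substituent locant set {3} is lower than {6} at the first point of difference.
This places an iodo group at C-3.
Assembling the pieces gives 3-iodooctane.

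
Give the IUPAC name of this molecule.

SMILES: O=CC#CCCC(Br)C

The longest chain bearing the –CHO group and the multiple bond is 7 carbons long (heptane).
An aldehyde (terminal –CHO) is the principal characteristic group, giving the suffix -al.
A C≡C triple bond in the chain gives the infix -yne-.
The numbering direction is chosen so that the aldehyde carbon is C-1 by definition.
With this numbering: the triple bond between C-2 and C-3; a bromo group at C-6.
The name is 6-bromohept-2-ynal.

6-bromohept-2-ynal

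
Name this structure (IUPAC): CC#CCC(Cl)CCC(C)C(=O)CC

The longest chain bearing the carbonyl and the multiple bond is 11 carbons long (undecane).
A ketone (C=O on an internal carbon) is the principal characteristic group, giving the suffix -one.
The chain contains a C≡C triple bond, so the unsaturation ending is -yne.
The numbering direction is chosen so that numbering from this end puts the carbonyl group at C-3 rather than C-9.
That gives the carbonyl at C-3; the triple bond between C-9 and C-10; a chloro group at C-7; a methyl group at C-4.
Prefixes are listed alphabetically: chloro, methyl.
Putting it together: 7-chloro-4-methylundec-9-yn-3-one.

7-chloro-4-methylundec-9-yn-3-one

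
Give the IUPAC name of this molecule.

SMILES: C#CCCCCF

6-fluorohex-1-yne

The longest chain bearing the multiple bond is 6 carbons long (hexane).
The chain contains a C≡C triple bond, so the unsaturation ending is -yne.
Number the chain so that numbering from this end puts the triple bond at C-1 rather than C-5.
This places the triple bond between C-1 and C-2; a fluoro group at C-6.
The name is 6-fluorohex-1-yne.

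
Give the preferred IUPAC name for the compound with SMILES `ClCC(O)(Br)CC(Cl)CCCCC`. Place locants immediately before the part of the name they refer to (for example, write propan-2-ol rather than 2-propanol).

Counting along the main chain through the –OH group gives 9 carbons: the parent is nonane.
An alcohol (–OH) is the principal characteristic group, giving the suffix -ol.
Number the chain so that numbering from this end puts the hydroxyl group at C-2 rather than C-8.
That gives the hydroxyl at C-2; a bromo group at C-2; chloro groups at C-1 and C-4.
Prefixes are listed alphabetically: bromo, chloro.
Assembling the pieces gives 2-bromo-1,4-dichlorononan-2-ol.

2-bromo-1,4-dichlorononan-2-ol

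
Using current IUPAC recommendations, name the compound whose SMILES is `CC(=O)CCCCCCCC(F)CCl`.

Counting along the main chain through the carbonyl gives 11 carbons: the parent is undecane.
The principal characteristic group is a ketone (C=O on an internal carbon), named with the suffix -one.
Number the chain so that numbering from this end puts the carbonyl group at C-2 rather than C-10.
This places the carbonyl at C-2; a chloro group at C-11; a fluoro group at C-10.
Prefixes are listed alphabetically: chloro, fluoro.
Assembling the pieces gives 11-chloro-10-fluoroundecan-2-one.

11-chloro-10-fluoroundecan-2-one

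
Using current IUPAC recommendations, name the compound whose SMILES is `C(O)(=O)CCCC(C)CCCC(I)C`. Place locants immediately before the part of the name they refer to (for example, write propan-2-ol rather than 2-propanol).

9-iodo-5-methyldecanoic acid

Counting along the main chain through the –COOH group gives 10 carbons: the parent is decane.
A carboxylic acid (terminal –COOH) is the principal characteristic group, giving the suffix -oic acid.
The numbering direction is chosen so that the carboxylic acid carbon is C-1 by definition.
That gives an iodo group at C-9; a methyl group at C-5.
The substituents are ordered alphabetically, ignoring any di-/tri- multipliers.
The name is 9-iodo-5-methyldecanoic acid.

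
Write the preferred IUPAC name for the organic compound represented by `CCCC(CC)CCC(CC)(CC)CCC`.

The parent chain contains 10 carbons (decane).
The numbering direction is chosen so that the substituent locant set {4,4,7} is lower than {4,7,7} at the first point of difference.
That gives ethyl groups at C-4 (×2) and C-7.
Putting it together: 4,4,7-triethyldecane.

4,4,7-triethyldecane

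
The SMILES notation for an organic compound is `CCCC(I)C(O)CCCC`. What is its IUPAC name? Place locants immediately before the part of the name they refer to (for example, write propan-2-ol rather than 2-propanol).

4-iodononan-5-ol

The longest carbon chain that includes the –OH group has 9 carbons, so the parent hydride is nonane.
The principal characteristic group is an alcohol (–OH), named with the suffix -ol.
Choose the numbering such that the substituent locant set {4} is lower than {6} at the first point of difference.
That gives the hydroxyl at C-5; an iodo group at C-4.
Assembling the pieces gives 4-iodononan-5-ol.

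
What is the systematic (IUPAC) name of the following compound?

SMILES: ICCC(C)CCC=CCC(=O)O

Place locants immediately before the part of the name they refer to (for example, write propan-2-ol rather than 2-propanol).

9-iodo-7-methylnon-3-enoic acid

Counting along the main chain through the –COOH group and the multiple bond gives 9 carbons: the parent is nonane.
The highest-priority functional group is a carboxylic acid (terminal –COOH), so the name ends in -oic acid.
A C=C double bond in the chain gives the infix -ene-.
The numbering direction is chosen so that the carboxylic acid carbon is C-1 by definition.
This places the double bond between C-3 and C-4; an iodo group at C-9; a methyl group at C-7.
Substituent prefixes are cited in alphabetical order (multiplying prefixes like di-/tri- are ignored for ordering).
The name is 9-iodo-7-methylnon-3-enoic acid.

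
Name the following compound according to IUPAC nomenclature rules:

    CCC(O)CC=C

hex-5-en-3-ol

The longest chain bearing the –OH group and the multiple bond is 6 carbons long (hexane).
An alcohol (–OH) is the principal characteristic group, giving the suffix -ol.
The chain contains a C=C double bond, so the unsaturation ending is -ene.
Number the chain so that numbering from this end puts the hydroxyl group at C-3 rather than C-4.
This places the hydroxyl at C-3; the double bond between C-5 and C-6.
Assembling the pieces gives hex-5-en-3-ol.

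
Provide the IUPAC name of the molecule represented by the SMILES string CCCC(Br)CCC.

4-bromoheptane

The longest carbon chain is 7 atoms: the parent is heptane.
The molecule is symmetric, so either numbering direction gives the same locants.
With this numbering: a bromo group at C-4.
The name is 4-bromoheptane.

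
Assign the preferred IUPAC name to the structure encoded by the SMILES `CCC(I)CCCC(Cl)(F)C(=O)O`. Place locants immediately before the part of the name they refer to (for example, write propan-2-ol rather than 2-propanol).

The longest chain bearing the –COOH group is 8 carbons long (octane).
The principal characteristic group is a carboxylic acid (terminal –COOH), named with the suffix -oic acid.
Choose the numbering such that the carboxylic acid carbon is C-1 by definition.
This places a chloro group at C-2; a fluoro group at C-2; an iodo group at C-6.
The substituents are ordered alphabetically, ignoring any di-/tri- multipliers.
The name is 2-chloro-2-fluoro-6-iodooctanoic acid.

2-chloro-2-fluoro-6-iodooctanoic acid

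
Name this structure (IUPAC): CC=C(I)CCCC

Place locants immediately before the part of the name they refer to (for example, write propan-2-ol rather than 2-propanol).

3-iodohept-2-ene

The longest chain bearing the multiple bond is 7 carbons long (heptane).
There is one C=C double bond, indicated by the ending -ene.
Number the chain so that numbering from this end puts the double bond at C-2 rather than C-5.
This places the double bond between C-2 and C-3; an iodo group at C-3.
The name is 3-iodohept-2-ene.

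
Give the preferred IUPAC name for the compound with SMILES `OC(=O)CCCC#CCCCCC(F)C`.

11-fluorododec-5-ynoic acid

The longest carbon chain that includes the –COOH group and the multiple bond has 12 carbons, so the parent hydride is dodecane.
The principal characteristic group is a carboxylic acid (terminal –COOH), named with the suffix -oic acid.
There is one C≡C triple bond, indicated by the ending -yne.
Number the chain so that the carboxylic acid carbon is C-1 by definition.
This places the triple bond between C-5 and C-6; a fluoro group at C-11.
Putting it together: 11-fluorododec-5-ynoic acid.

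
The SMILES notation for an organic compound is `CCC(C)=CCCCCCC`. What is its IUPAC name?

The longest carbon chain that includes the multiple bond has 10 carbons, so the parent hydride is decane.
The chain contains a C=C double bond, so the unsaturation ending is -ene.
The numbering direction is chosen so that numbering from this end puts the double bond at C-3 rather than C-7.
With this numbering: the double bond between C-3 and C-4; a methyl group at C-3.
Assembling the pieces gives 3-methyldec-3-ene.

3-methyldec-3-ene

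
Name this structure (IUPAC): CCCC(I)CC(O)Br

1-bromo-3-iodohexan-1-ol

The longest chain bearing the –OH group is 6 carbons long (hexane).
The principal characteristic group is an alcohol (–OH), named with the suffix -ol.
Number the chain so that numbering from this end puts the hydroxyl group at C-1 rather than C-6.
This places the hydroxyl at C-1; a bromo group at C-1; an iodo group at C-3.
Prefixes are listed alphabetically: bromo, iodo.
Putting it together: 1-bromo-3-iodohexan-1-ol.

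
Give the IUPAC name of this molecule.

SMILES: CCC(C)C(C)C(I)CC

The longest carbon chain is 7 atoms: the parent is heptane.
Choose the numbering such that the locant sets are identical either way, so the alphabetically earlier iodo substituent takes the lower locant (3 rather than 5).
This places an iodo group at C-3; methyl groups at C-4 and C-5.
Prefixes are listed alphabetically: iodo, methyl.
Putting it together: 3-iodo-4,5-dimethylheptane.

3-iodo-4,5-dimethylheptane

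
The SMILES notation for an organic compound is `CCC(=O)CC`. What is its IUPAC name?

pentan-3-one

The longest carbon chain that includes the carbonyl has 5 carbons, so the parent hydride is pentane.
The principal characteristic group is a ketone (C=O on an internal carbon), named with the suffix -one.
Both numbering directions give the same locant set; either may be used.
This places the carbonyl at C-3.
The name is pentan-3-one.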